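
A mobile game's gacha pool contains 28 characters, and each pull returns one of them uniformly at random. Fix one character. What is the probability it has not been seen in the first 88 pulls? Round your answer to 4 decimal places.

0.0407

On each pull the fixed character fails to appear with probability 27/28.
P(still missing after 88) = (27/28)^88 = 0.04075.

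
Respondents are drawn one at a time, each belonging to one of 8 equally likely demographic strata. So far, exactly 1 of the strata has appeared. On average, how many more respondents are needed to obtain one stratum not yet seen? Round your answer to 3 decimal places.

The number of respondents until the next new stratum is geometric with success probability 7/8, so its mean is 8/7.
E = 8/7 = 1.1429.

1.143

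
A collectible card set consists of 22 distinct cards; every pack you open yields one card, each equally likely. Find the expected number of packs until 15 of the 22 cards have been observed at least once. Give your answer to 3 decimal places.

With k distinct cards already seen, the next new one arrives after an expected 22/(22-k) packs.
Sum over k = 0,...,14: E = 22/22 + 22/21 + 22/20 + ... + 22/9 + 22/8 = 24.1550.

24.155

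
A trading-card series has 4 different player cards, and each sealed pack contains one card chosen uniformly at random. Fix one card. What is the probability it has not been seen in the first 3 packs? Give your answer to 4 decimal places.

0.4219

Each pack misses the fixed card with probability (4-1)/4 = 3/4, independently.
P(still missing after 3) = (3/4)^3 = 0.42188.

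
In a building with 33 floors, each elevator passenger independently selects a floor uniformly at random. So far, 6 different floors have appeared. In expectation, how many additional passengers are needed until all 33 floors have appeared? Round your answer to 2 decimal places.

The wait to go from k to k+1 distinct floors is geometric with mean 33/(33-k).
Sum over k = 6,...,32: E = 33/27 + 33/26 + 33/25 + ... + 33/2 + 33/1 = 128.418.

128.42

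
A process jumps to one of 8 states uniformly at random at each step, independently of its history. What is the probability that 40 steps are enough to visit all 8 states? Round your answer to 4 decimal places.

0.9620

Let A_i be the event that state i is missing after 40 steps. By inclusion–exclusion on the A_i,
P(all seen) = Σ_{j=0}^{8} (-1)^j C(8,j)((8-j)/8)^40
= 1.00000 - 0.03832 + 0.00028 - 0.00000 + 0.00000 - 0.00000 + 0.00000 - 0.00000 + 0.00000
= 0.96196.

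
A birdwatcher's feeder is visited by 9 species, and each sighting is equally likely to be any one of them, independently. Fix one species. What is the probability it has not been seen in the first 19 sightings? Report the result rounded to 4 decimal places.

0.1067

Each sighting misses the fixed species with probability (9-1)/9 = 8/9, independently.
P(still missing after 19) = (8/9)^19 = 0.10668.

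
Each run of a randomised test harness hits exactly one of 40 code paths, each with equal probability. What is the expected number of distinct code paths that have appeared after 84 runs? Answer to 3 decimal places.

35.231

For each code path, P(seen in 84 runs) = 1 - (39/40)^84 = 0.8808.
By linearity of expectation, E[distinct seen] = 40·(1 - (39/40)^84) = 35.2308.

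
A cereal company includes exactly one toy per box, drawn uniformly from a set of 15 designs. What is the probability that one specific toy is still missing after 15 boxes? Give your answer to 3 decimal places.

Each box misses the fixed toy with probability (15-1)/15 = 14/15, independently.
P(still missing after 15) = (14/15)^15 = 0.3553.

0.355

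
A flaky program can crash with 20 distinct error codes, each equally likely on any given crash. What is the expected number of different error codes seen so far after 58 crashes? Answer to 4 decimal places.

18.9791

For each error code, P(seen in 58 crashes) = 1 - (19/20)^58 = 0.94895.
By linearity of expectation, E[distinct seen] = 20·(1 - (19/20)^58) = 18.97906.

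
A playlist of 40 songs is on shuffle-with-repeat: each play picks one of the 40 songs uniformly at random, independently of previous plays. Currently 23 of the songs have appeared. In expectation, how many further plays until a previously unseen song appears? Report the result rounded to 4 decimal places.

The number of plays until the next new song is geometric with success probability 17/40, so its mean is 40/17.
E = 40/17 = 2.35294.

2.3529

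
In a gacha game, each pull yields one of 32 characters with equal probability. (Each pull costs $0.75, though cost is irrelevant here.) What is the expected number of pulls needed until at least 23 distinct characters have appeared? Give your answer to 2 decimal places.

39.34

Going from k to k+1 distinct takes a geometric number of pulls with mean 32/(32-k).
Sum over k = 0,...,22: E = 32/32 + 32/31 + 32/30 + ... + 32/11 + 32/10 = 39.345.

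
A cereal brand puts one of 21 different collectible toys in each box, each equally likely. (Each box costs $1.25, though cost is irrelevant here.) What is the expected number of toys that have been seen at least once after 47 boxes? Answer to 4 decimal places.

18.8801

For each toy, P(seen in 47 boxes) = 1 - (20/21)^47 = 0.89905.
By linearity of expectation, E[distinct seen] = 21·(1 - (20/21)^47) = 18.88007.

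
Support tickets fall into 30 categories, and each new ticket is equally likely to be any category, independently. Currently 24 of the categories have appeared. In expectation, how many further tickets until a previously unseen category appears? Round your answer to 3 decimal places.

5.000

Each ticket yields a new category with probability (30-24)/30 = 6/30, so the wait is geometric with mean 30/6.
E = 30/6 = 5.0000.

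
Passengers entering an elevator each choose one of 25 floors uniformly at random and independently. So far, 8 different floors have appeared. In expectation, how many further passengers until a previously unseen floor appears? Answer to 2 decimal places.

1.47

The number of passengers until the next new floor is geometric with success probability 17/25, so its mean is 25/17.
E = 25/17 = 1.471.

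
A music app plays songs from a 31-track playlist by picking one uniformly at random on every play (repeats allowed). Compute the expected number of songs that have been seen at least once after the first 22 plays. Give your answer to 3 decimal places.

15.931

For each song, P(seen in 22 plays) = 1 - (30/31)^22 = 0.5139.
By linearity of expectation, E[distinct seen] = 31·(1 - (30/31)^22) = 15.9314.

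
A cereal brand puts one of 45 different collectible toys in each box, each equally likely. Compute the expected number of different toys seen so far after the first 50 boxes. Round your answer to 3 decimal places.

For each toy, P(seen in 50 boxes) = 1 - (44/45)^50 = 0.6749.
By linearity of expectation, E[distinct seen] = 45·(1 - (44/45)^50) = 30.3708.

30.371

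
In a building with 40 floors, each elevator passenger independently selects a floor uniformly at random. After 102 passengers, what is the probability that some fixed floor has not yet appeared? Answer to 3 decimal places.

Each passenger misses the fixed floor with probability (40-1)/40 = 39/40, independently.
P(still missing after 102) = (39/40)^102 = 0.0756.

0.076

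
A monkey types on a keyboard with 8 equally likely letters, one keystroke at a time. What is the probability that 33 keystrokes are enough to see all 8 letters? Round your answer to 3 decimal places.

0.905

By inclusion–exclusion over which letters are missing,
P(all seen) = Σ_{j=0}^{8} (-1)^j C(8,j)((8-j)/8)^33
= 1.0000 - 0.0976 + 0.0021 - 0.0000 + 0.0000 - 0.0000 + 0.0000 - 0.0000 + 0.0000
= 0.9045.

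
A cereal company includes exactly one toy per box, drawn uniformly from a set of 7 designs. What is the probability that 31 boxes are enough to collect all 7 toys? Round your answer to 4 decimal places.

By inclusion–exclusion over which toys are missing,
P(all seen) = Σ_{j=0}^{7} (-1)^j C(7,j)((7-j)/7)^31
= 1.00000 - 0.05885 + 0.00062 - 0.00000 + 0.00000 - 0.00000 + 0.00000 - 0.00000
= 0.94177.

0.9418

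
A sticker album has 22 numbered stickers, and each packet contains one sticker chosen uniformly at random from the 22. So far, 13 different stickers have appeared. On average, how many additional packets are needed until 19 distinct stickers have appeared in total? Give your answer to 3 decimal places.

From k distinct to k+1 distinct takes on average 22/(22-k) packets.
Sum over k = 13,...,18: E = 22/9 + 22/8 + 22/7 + 22/6 + 22/5 + 22/4 = 21.9040.

21.904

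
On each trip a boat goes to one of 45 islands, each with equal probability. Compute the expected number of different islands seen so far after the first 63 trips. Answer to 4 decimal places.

34.0770

For each island, P(seen in 63 trips) = 1 - (44/45)^63 = 0.75727.
By linearity of expectation, E[distinct seen] = 45·(1 - (44/45)^63) = 34.07698.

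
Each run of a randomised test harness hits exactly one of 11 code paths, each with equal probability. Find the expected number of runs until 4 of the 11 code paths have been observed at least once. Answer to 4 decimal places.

4.6972

Going from k to k+1 distinct takes a geometric number of runs with mean 11/(11-k).
Sum over k = 0,...,3: E = 11/11 + 11/10 + 11/9 + 11/8 = 4.69722.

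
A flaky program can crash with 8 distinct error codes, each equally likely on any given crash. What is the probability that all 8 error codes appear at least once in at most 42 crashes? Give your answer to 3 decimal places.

0.971

By inclusion–exclusion over which error codes are missing,
P(all seen) = Σ_{j=0}^{8} (-1)^j C(8,j)((8-j)/8)^42
= 1.0000 - 0.0293 + 0.0002 - 0.0000 + 0.0000 - 0.0000 + 0.0000 - 0.0000 + 0.0000
= 0.9708.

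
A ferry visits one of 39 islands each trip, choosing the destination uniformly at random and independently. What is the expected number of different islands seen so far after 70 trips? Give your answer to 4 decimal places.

For each island, P(seen in 70 trips) = 1 - (38/39)^70 = 0.83770.
By linearity of expectation, E[distinct seen] = 39·(1 - (38/39)^70) = 32.67014.

32.6701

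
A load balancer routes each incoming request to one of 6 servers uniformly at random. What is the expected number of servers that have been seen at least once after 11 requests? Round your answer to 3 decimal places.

5.192

For each server, P(seen in 11 requests) = 1 - (5/6)^11 = 0.8654.
By linearity of expectation, E[distinct seen] = 6·(1 - (5/6)^11) = 5.1925.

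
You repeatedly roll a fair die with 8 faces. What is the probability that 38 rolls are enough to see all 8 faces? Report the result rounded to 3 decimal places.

By inclusion–exclusion over which faces are missing,
P(all seen) = Σ_{j=0}^{8} (-1)^j C(8,j)((8-j)/8)^38
= 1.0000 - 0.0500 + 0.0005 - 0.0000 + 0.0000 - 0.0000 + 0.0000 - 0.0000 + 0.0000
= 0.9505.

0.950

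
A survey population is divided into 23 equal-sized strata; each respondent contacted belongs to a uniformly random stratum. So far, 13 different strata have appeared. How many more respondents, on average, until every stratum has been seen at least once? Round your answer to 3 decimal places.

The wait to go from k to k+1 distinct strata is geometric with mean 23/(23-k).
Sum over k = 13,...,22: E = 23/10 + 23/9 + 23/8 + ... + 23/2 + 23/1 = 67.3663.

67.366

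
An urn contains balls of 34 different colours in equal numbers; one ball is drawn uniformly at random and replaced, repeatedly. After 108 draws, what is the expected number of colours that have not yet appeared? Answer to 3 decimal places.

For each colour, P(unseen after 108) = (33/34)^108 = 0.0398.
By linearity of expectation, E[unseen] = 34·(33/34)^108 = 1.3529.

1.353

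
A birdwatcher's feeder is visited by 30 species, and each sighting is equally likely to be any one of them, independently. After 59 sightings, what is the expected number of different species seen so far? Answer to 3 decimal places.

25.941

For each species, P(seen in 59 sightings) = 1 - (29/30)^59 = 0.8647.
By linearity of expectation, E[distinct seen] = 30·(1 - (29/30)^59) = 25.9407.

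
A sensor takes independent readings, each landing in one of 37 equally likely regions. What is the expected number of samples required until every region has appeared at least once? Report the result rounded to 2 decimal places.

The wait to go from k to k+1 distinct regions is geometric with mean 37/(37-k).
E[T] = 37/37 + 37/36 + 37/35 + ... + 37/2 + 37/1 = 37·H_{37}.
H_{37} = 4.202, so E[T] = 155.459.

155.46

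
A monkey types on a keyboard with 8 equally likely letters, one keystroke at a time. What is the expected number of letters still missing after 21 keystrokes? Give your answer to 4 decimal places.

For each letter, P(unseen after 21) = (7/8)^21 = 0.06056.
By linearity of expectation, E[unseen] = 8·(7/8)^21 = 0.48446.

0.4845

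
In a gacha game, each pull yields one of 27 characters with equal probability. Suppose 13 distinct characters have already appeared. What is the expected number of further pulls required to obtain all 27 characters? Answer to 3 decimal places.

87.792

With k distinct characters already seen, the next new one takes an expected 27/(27-k) pulls.
Sum over k = 13,...,26: E = 27/14 + 27/13 + 27/12 + ... + 27/2 + 27/1 = 87.7922.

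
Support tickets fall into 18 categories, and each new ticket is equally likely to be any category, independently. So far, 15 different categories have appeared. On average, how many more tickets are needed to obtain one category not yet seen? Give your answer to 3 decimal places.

6.000

The number of tickets until the next new category is geometric with success probability 3/18, so its mean is 18/3.
E = 18/3 = 6.0000.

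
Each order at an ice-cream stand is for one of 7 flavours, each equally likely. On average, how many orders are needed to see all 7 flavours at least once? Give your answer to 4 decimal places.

18.1500

The wait to go from k to k+1 distinct flavours is geometric with mean 7/(7-k).
E[T] = 7/7 + 7/6 + 7/5 + ... + 7/2 + 7/1 = 7·H_{7}.
H_{7} = 2.59286, so E[T] = 18.15000.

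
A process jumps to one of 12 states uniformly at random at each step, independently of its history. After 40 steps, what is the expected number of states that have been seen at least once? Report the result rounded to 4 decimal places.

For each state, P(seen in 40 steps) = 1 - (11/12)^40 = 0.96921.
By linearity of expectation, E[distinct seen] = 12·(1 - (11/12)^40) = 11.63048.

11.6305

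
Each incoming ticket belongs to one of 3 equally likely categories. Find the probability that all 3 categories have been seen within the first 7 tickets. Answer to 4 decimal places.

0.8258

By inclusion–exclusion over which categories are missing,
P(all seen) = Σ_{j=0}^{3} (-1)^j C(3,j)((3-j)/3)^7
= 1.00000 - 0.17558 + 0.00137 - 0.00000
= 0.82579.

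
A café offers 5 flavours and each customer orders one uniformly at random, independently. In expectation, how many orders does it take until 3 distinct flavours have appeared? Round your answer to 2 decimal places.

Going from k to k+1 distinct takes a geometric number of orders with mean 5/(5-k).
Sum over k = 0,...,2: E = 5/5 + 5/4 + 5/3 = 3.917.

3.92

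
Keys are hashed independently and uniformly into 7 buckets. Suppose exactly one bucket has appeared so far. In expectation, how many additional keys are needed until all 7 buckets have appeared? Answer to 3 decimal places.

17.150

With k distinct buckets already seen, the next new one takes an expected 7/(7-k) keys.
Sum over k = 1,...,6: E = 7/6 + 7/5 + 7/4 + 7/3 + 7/2 + 7/1 = 17.1500.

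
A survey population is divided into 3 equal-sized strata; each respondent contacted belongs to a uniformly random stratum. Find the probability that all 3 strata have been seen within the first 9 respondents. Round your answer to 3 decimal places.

0.922

By inclusion–exclusion over which strata are missing,
P(all seen) = Σ_{j=0}^{3} (-1)^j C(3,j)((3-j)/3)^9
= 1.0000 - 0.0780 + 0.0002 - 0.0000
= 0.9221.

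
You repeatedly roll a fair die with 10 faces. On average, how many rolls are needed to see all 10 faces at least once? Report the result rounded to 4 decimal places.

29.2897

After k distinct faces have appeared, the next roll gives a new one with probability (10-k)/10, so the expected wait for the (k+1)-th is 10/(10-k).
E[T] = 10/10 + 10/9 + 10/8 + ... + 10/2 + 10/1 = 10·H_{10}.
H_{10} = 2.92897, so E[T] = 29.28968.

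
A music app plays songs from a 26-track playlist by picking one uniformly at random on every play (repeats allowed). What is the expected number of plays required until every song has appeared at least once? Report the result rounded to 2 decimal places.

100.21

After k distinct songs have appeared, the next play gives a new one with probability (26-k)/26, so the expected wait for the (k+1)-th is 26/(26-k).
E[T] = 26/26 + 26/25 + 26/24 + ... + 26/2 + 26/1 = 26·H_{26}.
H_{26} = 3.854, so E[T] = 100.215.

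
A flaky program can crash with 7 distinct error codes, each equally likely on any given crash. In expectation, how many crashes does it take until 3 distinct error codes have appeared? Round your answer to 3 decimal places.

Going from k to k+1 distinct takes a geometric number of crashes with mean 7/(7-k).
Sum over k = 0,...,2: E = 7/7 + 7/6 + 7/5 = 3.5667.

3.567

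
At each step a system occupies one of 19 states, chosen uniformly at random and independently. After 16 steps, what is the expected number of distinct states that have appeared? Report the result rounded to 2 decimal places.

11.00

For each state, P(seen in 16 steps) = 1 - (18/19)^16 = 0.579.
By linearity of expectation, E[distinct seen] = 19·(1 - (18/19)^16) = 11.001.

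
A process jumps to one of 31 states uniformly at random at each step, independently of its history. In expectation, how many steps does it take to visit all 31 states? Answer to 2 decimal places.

124.84

The wait to go from k to k+1 distinct states is geometric with mean 31/(31-k).
E[T] = 31/31 + 31/30 + 31/29 + ... + 31/2 + 31/1 = 31·H_{31}.
H_{31} = 4.027, so E[T] = 124.845.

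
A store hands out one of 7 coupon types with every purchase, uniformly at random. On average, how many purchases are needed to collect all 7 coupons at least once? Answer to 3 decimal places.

After k distinct coupons have appeared, the next purchase gives a new one with probability (7-k)/7, so the expected wait for the (k+1)-th is 7/(7-k).
E[T] = 7/7 + 7/6 + 7/5 + ... + 7/2 + 7/1 = 7·H_{7}.
H_{7} = 2.5929, so E[T] = 18.1500.

18.150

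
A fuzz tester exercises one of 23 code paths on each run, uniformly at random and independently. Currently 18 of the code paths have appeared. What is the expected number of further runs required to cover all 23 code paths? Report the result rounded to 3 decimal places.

52.517

With k distinct code paths already seen, the next new one takes an expected 23/(23-k) runs.
Sum over k = 18,...,22: E = 23/5 + 23/4 + 23/3 + 23/2 + 23/1 = 52.5167.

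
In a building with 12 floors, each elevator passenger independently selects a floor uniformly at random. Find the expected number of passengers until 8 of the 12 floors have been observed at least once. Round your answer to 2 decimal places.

12.24

With k distinct floors already seen, the next new one arrives after an expected 12/(12-k) passengers.
Sum over k = 0,...,7: E = 12/12 + 12/11 + 12/10 + ... + 12/6 + 12/5 = 12.239.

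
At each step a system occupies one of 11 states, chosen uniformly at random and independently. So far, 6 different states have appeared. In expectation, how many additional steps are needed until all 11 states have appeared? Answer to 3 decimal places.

25.117

The wait to go from k to k+1 distinct states is geometric with mean 11/(11-k).
Sum over k = 6,...,10: E = 11/5 + 11/4 + 11/3 + 11/2 + 11/1 = 25.1167.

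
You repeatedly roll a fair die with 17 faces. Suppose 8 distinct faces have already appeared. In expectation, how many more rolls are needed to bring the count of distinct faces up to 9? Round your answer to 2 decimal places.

The wait to go from k to k+1 distinct faces is geometric with mean 17/(17-k).
Only the k = 8 term is needed: E = 17/9 = 1.889.

1.89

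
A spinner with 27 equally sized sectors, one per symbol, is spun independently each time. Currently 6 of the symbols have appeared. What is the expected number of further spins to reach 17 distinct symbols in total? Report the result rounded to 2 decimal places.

19.34

With k distinct symbols already seen, the next new one takes an expected 27/(27-k) spins.
Sum over k = 6,...,16: E = 27/21 + 27/20 + 27/19 + ... + 27/12 + 27/11 = 19.343.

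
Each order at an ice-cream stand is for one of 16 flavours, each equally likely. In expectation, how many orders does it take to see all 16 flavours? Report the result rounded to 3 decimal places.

54.092

After k distinct flavours have appeared, the next order gives a new one with probability (16-k)/16, so the expected wait for the (k+1)-th is 16/(16-k).
E[T] = 16/16 + 16/15 + 16/14 + ... + 16/2 + 16/1 = 16·H_{16}.
H_{16} = 3.3807, so E[T] = 54.0917.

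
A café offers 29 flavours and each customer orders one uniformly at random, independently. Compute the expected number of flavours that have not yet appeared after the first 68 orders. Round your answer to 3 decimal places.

2.667

For each flavour, P(unseen after 68) = (28/29)^68 = 0.0920.
By linearity of expectation, E[unseen] = 29·(28/29)^68 = 2.6674.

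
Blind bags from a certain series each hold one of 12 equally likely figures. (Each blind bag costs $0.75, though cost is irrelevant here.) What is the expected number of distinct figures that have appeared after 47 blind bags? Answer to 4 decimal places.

For each figure, P(seen in 47 blind bags) = 1 - (11/12)^47 = 0.98325.
By linearity of expectation, E[distinct seen] = 12·(1 - (11/12)^47) = 11.79904.

11.7990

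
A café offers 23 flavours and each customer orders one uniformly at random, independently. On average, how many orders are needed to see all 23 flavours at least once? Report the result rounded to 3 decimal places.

After k distinct flavours have appeared, the next order gives a new one with probability (23-k)/23, so the expected wait for the (k+1)-th is 23/(23-k).
E[T] = 23/23 + 23/22 + 23/21 + ... + 23/2 + 23/1 = 23·H_{23}.
H_{23} = 3.7343, so E[T] = 85.8887.

85.889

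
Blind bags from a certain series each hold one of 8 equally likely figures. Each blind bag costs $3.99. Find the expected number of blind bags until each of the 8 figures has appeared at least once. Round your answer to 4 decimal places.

Split into phases: going from k distinct to k+1 distinct takes on average 8/(8-k) blind bags.
E[T] = 8/8 + 8/7 + 8/6 + ... + 8/2 + 8/1 = 8·H_{8}.
H_{8} = 2.71786, so E[T] = 21.74286.

21.7429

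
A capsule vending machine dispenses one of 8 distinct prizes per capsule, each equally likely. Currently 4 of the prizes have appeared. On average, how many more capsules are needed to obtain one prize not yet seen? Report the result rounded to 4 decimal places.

The number of capsules until the next new prize is geometric with success probability 4/8, so its mean is 8/4.
E = 8/4 = 2.00000.

2.0000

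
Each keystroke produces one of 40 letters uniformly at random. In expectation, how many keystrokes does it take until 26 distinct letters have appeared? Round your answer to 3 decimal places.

Going from k to k+1 distinct takes a geometric number of keystrokes with mean 40/(40-k).
Sum over k = 0,...,25: E = 40/40 + 40/39 + 40/38 + ... + 40/16 + 40/15 = 41.0792.

41.079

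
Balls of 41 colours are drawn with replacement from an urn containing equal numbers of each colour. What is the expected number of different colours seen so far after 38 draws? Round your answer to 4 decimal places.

For each colour, P(seen in 38 draws) = 1 - (40/41)^38 = 0.60872.
By linearity of expectation, E[distinct seen] = 41·(1 - (40/41)^38) = 24.95732.

24.9573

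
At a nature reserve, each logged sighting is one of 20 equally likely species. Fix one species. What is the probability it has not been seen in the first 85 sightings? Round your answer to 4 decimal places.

Each sighting misses the fixed species with probability (20-1)/20 = 19/20, independently.
P(still missing after 85) = (19/20)^85 = 0.01278.

0.0128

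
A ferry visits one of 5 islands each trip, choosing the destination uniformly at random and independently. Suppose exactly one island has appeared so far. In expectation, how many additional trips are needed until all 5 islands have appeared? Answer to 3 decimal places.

From k distinct to k+1 distinct takes on average 5/(5-k) trips.
Sum over k = 1,...,4: E = 5/4 + 5/3 + 5/2 + 5/1 = 10.4167.

10.417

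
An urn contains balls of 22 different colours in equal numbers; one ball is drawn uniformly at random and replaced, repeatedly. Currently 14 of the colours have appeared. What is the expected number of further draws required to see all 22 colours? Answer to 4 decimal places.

From k distinct to k+1 distinct takes on average 22/(22-k) draws.
Sum over k = 14,...,21: E = 22/8 + 22/7 + 22/6 + ... + 22/2 + 22/1 = 59.79286.

59.7929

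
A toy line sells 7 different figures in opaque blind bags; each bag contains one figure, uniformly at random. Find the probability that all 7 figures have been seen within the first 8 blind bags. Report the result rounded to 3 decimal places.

0.024

Let A_i be the event that figure i is missing after 8 blind bags. By inclusion–exclusion on the A_i,
P(all seen) = Σ_{j=0}^{7} (-1)^j C(7,j)((7-j)/7)^8
= 1.0000 - 2.0395 + 1.4230 - 0.3979 + 0.0398 - 0.0009 + 0.0000 - 0.0000
= 0.0245.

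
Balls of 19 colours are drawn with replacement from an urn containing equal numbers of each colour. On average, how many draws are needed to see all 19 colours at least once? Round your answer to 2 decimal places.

The wait to go from k to k+1 distinct colours is geometric with mean 19/(19-k).
E[T] = 19/19 + 19/18 + 19/17 + ... + 19/2 + 19/1 = 19·H_{19}.
H_{19} = 3.548, so E[T] = 67.407.

67.41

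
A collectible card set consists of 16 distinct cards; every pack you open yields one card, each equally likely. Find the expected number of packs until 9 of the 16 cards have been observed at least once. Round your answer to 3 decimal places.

With k distinct cards already seen, the next new one arrives after an expected 16/(16-k) packs.
Sum over k = 0,...,8: E = 16/16 + 16/15 + 16/14 + ... + 16/9 + 16/8 = 12.6059.

12.606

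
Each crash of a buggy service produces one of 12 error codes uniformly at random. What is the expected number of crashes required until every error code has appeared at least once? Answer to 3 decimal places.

37.239

Split into phases: going from k distinct to k+1 distinct takes on average 12/(12-k) crashes.
E[T] = 12/12 + 12/11 + 12/10 + ... + 12/2 + 12/1 = 12·H_{12}.
H_{12} = 3.1032, so E[T] = 37.2385.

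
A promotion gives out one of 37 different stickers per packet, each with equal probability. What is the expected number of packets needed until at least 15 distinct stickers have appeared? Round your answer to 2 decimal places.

18.90

With k distinct stickers already seen, the next new one arrives after an expected 37/(37-k) packets.
Sum over k = 0,...,14: E = 37/37 + 37/36 + 37/35 + ... + 37/24 + 37/23 = 18.899.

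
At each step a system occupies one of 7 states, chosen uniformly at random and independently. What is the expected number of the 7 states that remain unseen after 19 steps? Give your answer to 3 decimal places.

For each state, P(unseen after 19) = (6/7)^19 = 0.0535.
By linearity of expectation, E[unseen] = 7·(6/7)^19 = 0.3742.

0.374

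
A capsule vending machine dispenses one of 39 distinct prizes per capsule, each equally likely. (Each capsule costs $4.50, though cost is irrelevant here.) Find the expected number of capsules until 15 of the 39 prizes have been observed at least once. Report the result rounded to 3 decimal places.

With k distinct prizes already seen, the next new one arrives after an expected 39/(39-k) capsules.
Sum over k = 0,...,14: E = 39/39 + 39/38 + 39/37 + ... + 39/26 + 39/25 = 18.6258.

18.626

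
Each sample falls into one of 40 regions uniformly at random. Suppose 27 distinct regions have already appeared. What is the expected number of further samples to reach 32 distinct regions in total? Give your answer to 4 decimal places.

From k distinct to k+1 distinct takes on average 40/(40-k) samples.
Sum over k = 27,...,31: E = 40/13 + 40/12 + 40/11 + 40/10 + 40/9 = 18.49106.

18.4911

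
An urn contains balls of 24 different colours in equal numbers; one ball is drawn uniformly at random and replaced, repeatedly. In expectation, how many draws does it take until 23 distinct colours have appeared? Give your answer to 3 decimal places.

66.623

Going from k to k+1 distinct takes a geometric number of draws with mean 24/(24-k).
Sum over k = 0,...,22: E = 24/24 + 24/23 + 24/22 + ... + 24/3 + 24/2 = 66.6230.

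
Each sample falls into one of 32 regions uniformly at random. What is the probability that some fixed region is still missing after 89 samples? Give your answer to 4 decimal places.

On each sample the fixed region fails to appear with probability 31/32.
P(still missing after 89) = (31/32)^89 = 0.05927.

0.0593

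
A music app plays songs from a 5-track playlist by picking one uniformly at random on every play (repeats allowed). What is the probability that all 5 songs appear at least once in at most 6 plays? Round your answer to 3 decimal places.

0.115

By inclusion–exclusion over which songs are missing,
P(all seen) = Σ_{j=0}^{5} (-1)^j C(5,j)((5-j)/5)^6
= 1.0000 - 1.3107 + 0.4666 - 0.0410 + 0.0003 - 0.0000
= 0.1152.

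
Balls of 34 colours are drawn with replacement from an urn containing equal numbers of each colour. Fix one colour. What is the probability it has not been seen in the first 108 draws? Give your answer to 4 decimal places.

Each draw misses the fixed colour with probability (34-1)/34 = 33/34, independently.
P(still missing after 108) = (33/34)^108 = 0.03979.

0.0398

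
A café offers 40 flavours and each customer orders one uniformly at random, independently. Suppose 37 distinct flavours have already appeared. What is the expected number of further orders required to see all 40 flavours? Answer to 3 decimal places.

73.333

With k distinct flavours already seen, the next new one takes an expected 40/(40-k) orders.
Sum over k = 37,...,39: E = 40/3 + 40/2 + 40/1 = 73.3333.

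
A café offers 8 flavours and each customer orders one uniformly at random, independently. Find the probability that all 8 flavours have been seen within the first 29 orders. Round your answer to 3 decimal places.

0.840

By inclusion–exclusion over which flavours are missing,
P(all seen) = Σ_{j=0}^{8} (-1)^j C(8,j)((8-j)/8)^29
= 1.0000 - 0.1665 + 0.0067 - 0.0001 + 0.0000 - 0.0000 + 0.0000 - 0.0000 + 0.0000
= 0.8401.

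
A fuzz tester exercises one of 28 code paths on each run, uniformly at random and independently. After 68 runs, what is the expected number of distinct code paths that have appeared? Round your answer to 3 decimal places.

25.639

For each code path, P(seen in 68 runs) = 1 - (27/28)^68 = 0.9157.
By linearity of expectation, E[distinct seen] = 28·(1 - (27/28)^68) = 25.6387.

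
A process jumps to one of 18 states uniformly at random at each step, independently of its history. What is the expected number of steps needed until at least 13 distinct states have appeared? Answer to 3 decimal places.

21.812

Going from k to k+1 distinct takes a geometric number of steps with mean 18/(18-k).
Sum over k = 0,...,12: E = 18/18 + 18/17 + 18/16 + ... + 18/7 + 18/6 = 21.8119.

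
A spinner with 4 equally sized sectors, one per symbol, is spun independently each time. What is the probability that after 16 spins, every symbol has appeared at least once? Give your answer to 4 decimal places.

0.9600

Let A_i be the event that symbol i is missing after 16 spins. By inclusion–exclusion on the A_i,
P(all seen) = Σ_{j=0}^{4} (-1)^j C(4,j)((4-j)/4)^16
= 1.00000 - 0.04009 + 0.00009 - 0.00000 + 0.00000
= 0.96000.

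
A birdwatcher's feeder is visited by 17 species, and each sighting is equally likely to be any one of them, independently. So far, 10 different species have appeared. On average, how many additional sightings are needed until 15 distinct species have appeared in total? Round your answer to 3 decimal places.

18.579

With k distinct species already seen, the next new one takes an expected 17/(17-k) sightings.
Sum over k = 10,...,14: E = 17/7 + 17/6 + 17/5 + 17/4 + 17/3 = 18.5786.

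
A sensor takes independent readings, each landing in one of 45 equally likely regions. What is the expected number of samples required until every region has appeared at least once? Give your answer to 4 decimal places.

197.7727

Split into phases: going from k distinct to k+1 distinct takes on average 45/(45-k) samples.
E[T] = 45/45 + 45/44 + 45/43 + ... + 45/2 + 45/1 = 45·H_{45}.
H_{45} = 4.39495, so E[T] = 197.77267.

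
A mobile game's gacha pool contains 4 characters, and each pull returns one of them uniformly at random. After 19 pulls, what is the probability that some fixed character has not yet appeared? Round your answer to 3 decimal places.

On each pull the fixed character fails to appear with probability 3/4.
P(still missing after 19) = (3/4)^19 = 0.0042.

0.004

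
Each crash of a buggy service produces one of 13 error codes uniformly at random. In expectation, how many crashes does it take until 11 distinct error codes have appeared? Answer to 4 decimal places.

Going from k to k+1 distinct takes a geometric number of crashes with mean 13/(13-k).
Sum over k = 0,...,10: E = 13/13 + 13/12 + 13/11 + ... + 13/4 + 13/3 = 21.84174.

21.8417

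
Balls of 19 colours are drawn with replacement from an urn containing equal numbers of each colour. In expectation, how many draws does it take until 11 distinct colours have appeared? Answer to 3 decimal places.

With k distinct colours already seen, the next new one arrives after an expected 19/(19-k) draws.
Sum over k = 0,...,10: E = 19/19 + 19/18 + 19/17 + ... + 19/10 + 19/9 = 15.7678.

15.768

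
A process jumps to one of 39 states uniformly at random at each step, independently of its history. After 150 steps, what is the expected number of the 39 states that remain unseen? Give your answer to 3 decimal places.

0.792

For each state, P(unseen after 150) = (38/39)^150 = 0.0203.
By linearity of expectation, E[unseen] = 39·(38/39)^150 = 0.7923.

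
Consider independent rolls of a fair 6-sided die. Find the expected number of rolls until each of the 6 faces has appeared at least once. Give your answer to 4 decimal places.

Split into phases: going from k distinct to k+1 distinct takes on average 6/(6-k) rolls.
E[T] = 6/6 + 6/5 + 6/4 + 6/3 + 6/2 + 6/1 = 6·H_{6}.
H_{6} = 2.45000, so E[T] = 14.70000.

14.7000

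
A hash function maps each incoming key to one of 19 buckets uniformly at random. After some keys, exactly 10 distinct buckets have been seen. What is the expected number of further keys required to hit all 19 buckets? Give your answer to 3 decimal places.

With k distinct buckets already seen, the next new one takes an expected 19/(19-k) keys.
Sum over k = 10,...,18: E = 19/9 + 19/8 + 19/7 + ... + 19/2 + 19/1 = 53.7504.

53.750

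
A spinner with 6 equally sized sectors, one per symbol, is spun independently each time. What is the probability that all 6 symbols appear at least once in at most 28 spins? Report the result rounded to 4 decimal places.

Let A_i be the event that symbol i is missing after 28 spins. By inclusion–exclusion on the A_i,
P(all seen) = Σ_{j=0}^{6} (-1)^j C(6,j)((6-j)/6)^28
= 1.00000 - 0.03640 + 0.00018 - 0.00000 + 0.00000 - 0.00000 + 0.00000
= 0.96378.

0.9638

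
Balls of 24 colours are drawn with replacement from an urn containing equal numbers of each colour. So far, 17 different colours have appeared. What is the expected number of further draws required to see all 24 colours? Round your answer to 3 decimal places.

62.229

The wait to go from k to k+1 distinct colours is geometric with mean 24/(24-k).
Sum over k = 17,...,23: E = 24/7 + 24/6 + 24/5 + ... + 24/2 + 24/1 = 62.2286.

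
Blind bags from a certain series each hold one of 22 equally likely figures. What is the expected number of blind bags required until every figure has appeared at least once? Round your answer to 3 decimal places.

The wait to go from k to k+1 distinct figures is geometric with mean 22/(22-k).
E[T] = 22/22 + 22/21 + 22/20 + ... + 22/2 + 22/1 = 22·H_{22}.
H_{22} = 3.6908, so E[T] = 81.1979.

81.198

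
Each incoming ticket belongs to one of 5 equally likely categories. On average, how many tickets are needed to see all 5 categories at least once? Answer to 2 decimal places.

11.42

After k distinct categories have appeared, the next ticket gives a new one with probability (5-k)/5, so the expected wait for the (k+1)-th is 5/(5-k).
E[T] = 5/5 + 5/4 + 5/3 + 5/2 + 5/1 = 5·H_{5}.
H_{5} = 2.283, so E[T] = 11.417.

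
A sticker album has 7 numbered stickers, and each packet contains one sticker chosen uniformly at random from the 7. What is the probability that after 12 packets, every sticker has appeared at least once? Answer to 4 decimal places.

By inclusion–exclusion over which stickers are missing,
P(all seen) = Σ_{j=0}^{7} (-1)^j C(7,j)((7-j)/7)^12
= 1.00000 - 1.10087 + 0.37041 - 0.04242 + 0.00134 - 0.00001 + 0.00000 - 0.00000
= 0.22845.

0.2285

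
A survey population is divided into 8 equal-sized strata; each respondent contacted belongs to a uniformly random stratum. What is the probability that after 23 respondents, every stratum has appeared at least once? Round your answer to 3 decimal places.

By inclusion–exclusion over which strata are missing,
P(all seen) = Σ_{j=0}^{8} (-1)^j C(8,j)((8-j)/8)^23
= 1.0000 - 0.3709 + 0.0375 - 0.0011 + 0.0000 - 0.0000 + 0.0000 - 0.0000 + 0.0000
= 0.6654.

0.665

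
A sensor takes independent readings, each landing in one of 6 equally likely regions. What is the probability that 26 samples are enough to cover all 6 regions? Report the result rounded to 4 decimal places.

By inclusion–exclusion over which regions are missing,
P(all seen) = Σ_{j=0}^{6} (-1)^j C(6,j)((6-j)/6)^26
= 1.00000 - 0.05241 + 0.00040 - 0.00000 + 0.00000 - 0.00000 + 0.00000
= 0.94798.

0.9480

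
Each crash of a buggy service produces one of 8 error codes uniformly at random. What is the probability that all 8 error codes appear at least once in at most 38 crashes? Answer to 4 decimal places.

Let A_i be the event that error code i is missing after 38 crashes. By inclusion–exclusion on the A_i,
P(all seen) = Σ_{j=0}^{8} (-1)^j C(8,j)((8-j)/8)^38
= 1.00000 - 0.05005 + 0.00050 - 0.00000 + 0.00000 - 0.00000 + 0.00000 - 0.00000 + 0.00000
= 0.95045.

0.9505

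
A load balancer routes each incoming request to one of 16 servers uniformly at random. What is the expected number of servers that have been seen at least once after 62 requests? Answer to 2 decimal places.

For each server, P(seen in 62 requests) = 1 - (15/16)^62 = 0.982.
By linearity of expectation, E[distinct seen] = 16·(1 - (15/16)^62) = 15.707.

15.71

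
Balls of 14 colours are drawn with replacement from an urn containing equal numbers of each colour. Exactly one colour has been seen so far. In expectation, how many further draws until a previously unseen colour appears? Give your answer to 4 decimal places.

1.0769

The number of draws until the next new colour is geometric with success probability 13/14, so its mean is 14/13.
E = 14/13 = 1.07692.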